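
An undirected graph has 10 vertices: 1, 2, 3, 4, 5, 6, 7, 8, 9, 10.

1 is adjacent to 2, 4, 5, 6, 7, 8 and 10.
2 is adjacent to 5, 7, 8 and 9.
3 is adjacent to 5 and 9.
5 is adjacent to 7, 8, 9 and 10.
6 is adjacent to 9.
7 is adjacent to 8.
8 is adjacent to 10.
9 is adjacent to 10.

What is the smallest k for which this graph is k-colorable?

1, 2, 5, 7, 8 are mutually adjacent (a clique of size 5), so at least 5 colors are needed.
A valid assignment using 5 colors: 1=b, 2=c, 3=c, 4=a, 5=a, 6=a, 7=e, 8=d, 9=b, 10=c. No two adjacent vertices share a color.

5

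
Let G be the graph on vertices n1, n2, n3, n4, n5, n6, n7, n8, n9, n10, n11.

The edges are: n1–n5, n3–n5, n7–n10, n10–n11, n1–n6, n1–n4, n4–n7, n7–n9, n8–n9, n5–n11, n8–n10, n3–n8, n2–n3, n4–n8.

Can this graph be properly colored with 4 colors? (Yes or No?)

Yes

The chromatic number is 3. The cycle n8-n4-n1-n5-n3-n8 has odd length 5, so it cannot be 2-colored; at least 3 colors are needed.
One proper 3-coloring: n1=red, n2=red, n3=green, n4=blue, n5=blue, n6=blue, n7=red, n8=red, n9=blue, n10=blue, n11=red.
Since 4 ≥ 3, a proper 4-coloring certainly exists.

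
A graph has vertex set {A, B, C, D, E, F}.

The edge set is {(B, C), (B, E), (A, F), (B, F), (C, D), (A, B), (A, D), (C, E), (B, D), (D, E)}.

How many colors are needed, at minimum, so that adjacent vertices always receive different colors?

4

B, C, D, E are pairwise adjacent (a clique of size 4), so at least 4 colors are needed.
One proper 4-coloring: A=green, B=red, C=green, D=blue, E=yellow, F=blue. Each edge has distinct colors on its endpoints.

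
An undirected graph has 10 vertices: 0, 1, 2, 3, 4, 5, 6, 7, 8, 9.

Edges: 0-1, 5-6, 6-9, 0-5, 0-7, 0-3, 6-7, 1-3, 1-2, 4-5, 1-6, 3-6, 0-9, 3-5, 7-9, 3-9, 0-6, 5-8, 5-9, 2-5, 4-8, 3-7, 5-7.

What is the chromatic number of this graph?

6

0, 3, 5, 6, 7, 9 are pairwise adjacent (a clique of size 6), so at least 6 colors are needed.
6 colors suffice: color a → {1, 5}; color b → {2, 3, 8}; color c → {4, 6}; color d → {0}; color e → {9}; color f → {7}. No two adjacent vertices share a color.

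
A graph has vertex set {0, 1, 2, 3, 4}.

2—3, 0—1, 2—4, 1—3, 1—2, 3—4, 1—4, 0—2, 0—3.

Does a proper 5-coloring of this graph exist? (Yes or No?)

The chromatic number is 4. 1, 2, 3, 4 are mutually adjacent (a clique of size 4), so at least 4 colors are needed.
4 colors suffice: color red → {1}; color blue → {3}; color green → {2}; color yellow → {0, 4}.
Since 5 ≥ 4, a proper 5-coloring certainly exists.

Yes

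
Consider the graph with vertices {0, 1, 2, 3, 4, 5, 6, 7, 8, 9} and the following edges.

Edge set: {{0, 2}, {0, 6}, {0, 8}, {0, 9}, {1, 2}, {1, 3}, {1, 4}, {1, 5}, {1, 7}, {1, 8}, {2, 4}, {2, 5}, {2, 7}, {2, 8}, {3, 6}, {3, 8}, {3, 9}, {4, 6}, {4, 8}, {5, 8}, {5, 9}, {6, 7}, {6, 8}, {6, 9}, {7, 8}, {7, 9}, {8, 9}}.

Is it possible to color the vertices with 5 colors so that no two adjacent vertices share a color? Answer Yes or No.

The chromatic number is 4. 1, 2, 4, 8 are pairwise adjacent (a clique of size 4), so at least 4 colors are needed.
4 colors suffice: color red → {8}; color blue → {2, 9}; color green → {1, 6}; color yellow → {0, 3, 4, 5, 7}.
Since 5 ≥ 4, a proper 5-coloring certainly exists.

Yes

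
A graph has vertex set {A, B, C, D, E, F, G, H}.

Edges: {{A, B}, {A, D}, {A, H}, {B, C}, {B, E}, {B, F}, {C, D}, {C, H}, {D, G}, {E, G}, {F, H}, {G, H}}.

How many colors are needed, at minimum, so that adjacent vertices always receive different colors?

The cycle G-H-A-B-E-G has odd length 5, so it cannot be 2-colored; at least 3 colors are needed.
3 colors suffice: A=blue, B=red, C=blue, D=red, E=green, F=blue, G=blue, H=red. Every edge joins two different colors.

3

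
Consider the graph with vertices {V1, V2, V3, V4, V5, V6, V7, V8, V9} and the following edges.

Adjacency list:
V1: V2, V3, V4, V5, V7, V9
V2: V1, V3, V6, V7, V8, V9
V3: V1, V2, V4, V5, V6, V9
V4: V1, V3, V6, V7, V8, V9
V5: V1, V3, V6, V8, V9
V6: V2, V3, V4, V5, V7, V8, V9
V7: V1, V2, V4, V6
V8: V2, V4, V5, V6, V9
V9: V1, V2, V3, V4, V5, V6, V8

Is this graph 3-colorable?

V4, V6, V8, V9 are pairwise adjacent (a clique of size 4), so at least 4 colors are needed.
So 3 colors are not enough.

No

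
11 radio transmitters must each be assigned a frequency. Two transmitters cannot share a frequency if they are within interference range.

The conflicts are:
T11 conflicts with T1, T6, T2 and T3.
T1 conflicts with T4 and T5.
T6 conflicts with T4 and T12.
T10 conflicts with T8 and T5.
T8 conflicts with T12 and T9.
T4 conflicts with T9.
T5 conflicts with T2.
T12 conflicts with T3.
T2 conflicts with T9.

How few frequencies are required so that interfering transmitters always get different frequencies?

3

The cycle T2-T9-T8-T10-T5-T2 has odd length 5, so it cannot be 2-colored; at least 3 frequencies are needed.
3 frequencies suffice: frequency 1 → {T11, T8, T4, T5}; frequency 2 → {T1, T10, T12, T9}; frequency 3 → {T6, T2, T3}. Each listed conflict is separated.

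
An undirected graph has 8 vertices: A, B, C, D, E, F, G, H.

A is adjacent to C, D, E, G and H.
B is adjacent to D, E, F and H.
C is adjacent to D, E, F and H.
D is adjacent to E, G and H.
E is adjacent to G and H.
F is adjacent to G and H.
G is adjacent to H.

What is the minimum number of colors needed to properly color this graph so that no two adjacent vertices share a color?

5

A, D, E, G, H form a clique, so at least 5 colors are needed.
5 colors suffice: A=5, B=4, C=4, D=3, E=2, F=2, G=4, H=1. No two adjacent vertices share a color.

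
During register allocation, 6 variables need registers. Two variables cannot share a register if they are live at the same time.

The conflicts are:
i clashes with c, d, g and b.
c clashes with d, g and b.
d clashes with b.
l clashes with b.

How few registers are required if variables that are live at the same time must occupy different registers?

4

i, c, d, b pairwise conflict, so at least 4 registers are needed.
Using 4 registers: i=2, c=3, d=4, g=1, l=2, b=1. No two conflicting variables share a register.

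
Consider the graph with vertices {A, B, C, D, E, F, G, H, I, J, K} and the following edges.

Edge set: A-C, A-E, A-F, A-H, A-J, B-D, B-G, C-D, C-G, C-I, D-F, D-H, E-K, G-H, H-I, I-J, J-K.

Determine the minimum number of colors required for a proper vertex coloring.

A and H are adjacent, so at least 2 colors are needed.
2 colors suffice: color red → {A, D, G, I, K}; color blue → {B, C, E, F, H, J}. Each edge has distinct colors on its endpoints.

2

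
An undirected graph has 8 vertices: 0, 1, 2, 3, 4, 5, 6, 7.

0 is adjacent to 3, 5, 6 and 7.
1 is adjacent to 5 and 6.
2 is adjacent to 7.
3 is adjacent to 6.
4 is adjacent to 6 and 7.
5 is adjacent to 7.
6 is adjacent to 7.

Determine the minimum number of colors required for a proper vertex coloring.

4, 6, 7 are pairwise adjacent, so at least 3 colors are needed.
A valid assignment using 3 colors: 0=c, 1=a, 2=b, 3=a, 4=c, 5=b, 6=b, 7=a. Every edge joins two different colors.

3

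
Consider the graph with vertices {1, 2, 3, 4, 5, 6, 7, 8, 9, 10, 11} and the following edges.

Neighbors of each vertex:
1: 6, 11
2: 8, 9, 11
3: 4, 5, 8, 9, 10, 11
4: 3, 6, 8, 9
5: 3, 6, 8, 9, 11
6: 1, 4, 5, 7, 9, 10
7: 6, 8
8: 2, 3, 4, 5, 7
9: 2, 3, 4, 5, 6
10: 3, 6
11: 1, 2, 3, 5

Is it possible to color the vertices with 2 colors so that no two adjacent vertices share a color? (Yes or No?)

No

4, 6, 9 are mutually adjacent, so at least 3 colors are needed.
So 2 colors are not enough.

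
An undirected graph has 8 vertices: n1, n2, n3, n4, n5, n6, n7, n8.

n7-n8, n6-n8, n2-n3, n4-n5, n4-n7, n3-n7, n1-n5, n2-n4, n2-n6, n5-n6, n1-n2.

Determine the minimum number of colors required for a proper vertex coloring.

The cycle n8-n6-n5-n4-n7-n8 has odd length 5, so it cannot be 2-colored; at least 3 colors are needed.
3 colors suffice: color red → {n2, n5, n7}; color blue → {n1, n3, n4, n6}; color green → {n8}. No two adjacent vertices share a color.

3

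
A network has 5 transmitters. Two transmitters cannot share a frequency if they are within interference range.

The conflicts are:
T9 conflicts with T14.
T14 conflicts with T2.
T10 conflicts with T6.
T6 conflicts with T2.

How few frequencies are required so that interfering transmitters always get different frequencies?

2

T6 and T2 conflict, so at least 2 frequencies are needed.
2 frequencies suffice: frequency 1 → {T9, T10, T2}; frequency 2 → {T14, T6}. Every pair that conflicts lands in different frequencies.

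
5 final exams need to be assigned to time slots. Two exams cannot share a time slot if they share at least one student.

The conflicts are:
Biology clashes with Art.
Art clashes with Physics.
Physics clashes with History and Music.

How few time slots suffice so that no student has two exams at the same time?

2

Physics and Music conflict, so at least 2 time slots are needed.
2 time slots suffice: time slot 1 → {Biology, Physics}; time slot 2 → {Art, History, Music}. No two conflicting exams share a time slot.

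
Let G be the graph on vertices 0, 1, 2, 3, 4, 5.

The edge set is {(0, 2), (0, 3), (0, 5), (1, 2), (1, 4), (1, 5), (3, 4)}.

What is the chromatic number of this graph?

3

The cycle 3-0-2-1-4-3 has odd length 5, so it cannot be 2-colored; at least 3 colors are needed.
3 colors suffice: color red → {0, 1}; color blue → {2, 3, 5}; color green → {4}. Every edge joins two different colors.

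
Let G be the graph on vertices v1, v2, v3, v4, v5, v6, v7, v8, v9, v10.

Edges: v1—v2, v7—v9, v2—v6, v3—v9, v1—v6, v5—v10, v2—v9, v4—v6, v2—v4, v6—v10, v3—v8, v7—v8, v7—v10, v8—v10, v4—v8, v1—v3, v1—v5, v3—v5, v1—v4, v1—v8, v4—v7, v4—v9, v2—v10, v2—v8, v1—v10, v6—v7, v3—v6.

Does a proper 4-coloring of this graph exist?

The chromatic number is 4. v1, v2, v8, v10 form a clique, so at least 4 colors are needed.
4 colors suffice: v1=R, v2=B, v3=B, v4=Y, v5=G, v6=G, v7=R, v8=G, v9=G, v10=Y.
That is already a proper 4-coloring.

Yes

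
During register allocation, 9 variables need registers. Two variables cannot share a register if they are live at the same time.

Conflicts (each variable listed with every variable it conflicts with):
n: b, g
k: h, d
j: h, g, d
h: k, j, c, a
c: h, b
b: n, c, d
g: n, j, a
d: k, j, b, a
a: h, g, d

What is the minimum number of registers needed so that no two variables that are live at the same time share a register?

The cycle b-d-j-h-c-b has odd length 5, so it cannot be 2-colored; at least 3 registers are needed.
3 registers suffice: register 1 → {h, g, d}; register 2 → {k, j, b, a}; register 3 → {n, c}. No two conflicting variables share a register.

3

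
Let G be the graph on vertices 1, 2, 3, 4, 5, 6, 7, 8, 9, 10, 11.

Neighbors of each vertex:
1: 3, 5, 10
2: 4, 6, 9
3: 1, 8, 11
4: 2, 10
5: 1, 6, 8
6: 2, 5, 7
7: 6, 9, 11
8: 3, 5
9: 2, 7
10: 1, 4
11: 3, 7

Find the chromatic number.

2

6 and 7 are adjacent, so at least 2 colors are needed.
A valid assignment using 2 colors: 1=a, 2=b, 3=b, 4=a, 5=b, 6=a, 7=b, 8=a, 9=a, 10=b, 11=a. No two adjacent vertices share a color.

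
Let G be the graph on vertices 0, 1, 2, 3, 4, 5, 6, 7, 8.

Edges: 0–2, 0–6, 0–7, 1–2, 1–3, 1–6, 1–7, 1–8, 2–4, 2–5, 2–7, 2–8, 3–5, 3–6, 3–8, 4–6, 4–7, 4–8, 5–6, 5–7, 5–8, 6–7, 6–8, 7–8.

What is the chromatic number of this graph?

4, 6, 7, 8 are pairwise adjacent (a clique of size 4), so at least 4 colors are needed.
4 colors suffice: color red → {0, 8}; color blue → {2, 6}; color green → {3, 7}; color yellow → {1, 4, 5}. Each edge has distinct colors on its endpoints.

4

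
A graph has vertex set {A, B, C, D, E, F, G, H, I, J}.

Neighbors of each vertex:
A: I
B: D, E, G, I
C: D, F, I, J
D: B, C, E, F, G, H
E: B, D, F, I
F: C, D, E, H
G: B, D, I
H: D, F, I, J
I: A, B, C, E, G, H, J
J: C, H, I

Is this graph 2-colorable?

C, I, J are pairwise adjacent, so at least 3 colors are needed.
So 2 colors are not enough.

No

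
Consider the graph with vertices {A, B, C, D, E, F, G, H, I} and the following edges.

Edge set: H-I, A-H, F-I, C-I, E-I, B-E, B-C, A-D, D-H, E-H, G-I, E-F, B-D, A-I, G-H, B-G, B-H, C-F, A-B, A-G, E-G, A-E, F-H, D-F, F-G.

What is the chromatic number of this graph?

A, B, E, G, H form a clique, so at least 5 colors are needed.
5 colors suffice: color 1 → {C, H}; color 2 → {B, I}; color 3 → {D, E}; color 4 → {A, F}; color 5 → {G}. Every edge joins two different colors.

5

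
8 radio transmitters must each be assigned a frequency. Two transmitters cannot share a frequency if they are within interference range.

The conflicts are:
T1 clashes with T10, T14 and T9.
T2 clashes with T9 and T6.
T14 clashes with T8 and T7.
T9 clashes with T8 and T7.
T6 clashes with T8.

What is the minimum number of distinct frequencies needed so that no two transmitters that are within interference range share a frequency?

T2 and T9 conflict, so at least 2 frequencies are needed.
2 frequencies suffice: T1=2, T2=2, T10=1, T14=1, T9=1, T6=1, T8=2, T7=2. No two conflicting transmitters share a frequency.

2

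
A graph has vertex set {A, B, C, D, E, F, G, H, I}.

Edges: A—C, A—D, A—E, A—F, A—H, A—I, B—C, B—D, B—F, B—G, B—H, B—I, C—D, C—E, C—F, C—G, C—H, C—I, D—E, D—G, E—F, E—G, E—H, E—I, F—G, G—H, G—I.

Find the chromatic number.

4

B, C, D, G are pairwise adjacent (a clique of size 4), so at least 4 colors are needed.
4 colors suffice: color red → {C}; color blue → {B, E}; color green → {A, G}; color yellow → {D, F, H, I}. No two adjacent vertices share a color.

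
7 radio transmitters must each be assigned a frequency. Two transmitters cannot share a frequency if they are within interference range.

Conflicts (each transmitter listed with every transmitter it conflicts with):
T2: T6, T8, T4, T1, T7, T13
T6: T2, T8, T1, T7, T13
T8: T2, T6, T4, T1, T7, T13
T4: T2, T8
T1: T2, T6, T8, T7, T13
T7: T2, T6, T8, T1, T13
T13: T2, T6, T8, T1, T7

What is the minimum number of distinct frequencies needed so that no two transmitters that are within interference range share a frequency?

T2, T6, T8, T1, T7, T13 all conflict with each other, so at least 6 frequencies are needed.
Using 6 frequencies: T2=2, T6=6, T8=1, T4=3, T1=5, T7=3, T13=4. Each listed conflict is separated.

6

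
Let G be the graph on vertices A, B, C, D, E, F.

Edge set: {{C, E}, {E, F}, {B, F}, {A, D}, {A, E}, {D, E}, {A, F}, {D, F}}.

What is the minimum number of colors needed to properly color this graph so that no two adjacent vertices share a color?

4

A, D, E, F form a clique, so at least 4 colors are needed.
4 colors suffice: color 1 → {B, E}; color 2 → {C, F}; color 3 → {D}; color 4 → {A}. Every edge joins two different colors.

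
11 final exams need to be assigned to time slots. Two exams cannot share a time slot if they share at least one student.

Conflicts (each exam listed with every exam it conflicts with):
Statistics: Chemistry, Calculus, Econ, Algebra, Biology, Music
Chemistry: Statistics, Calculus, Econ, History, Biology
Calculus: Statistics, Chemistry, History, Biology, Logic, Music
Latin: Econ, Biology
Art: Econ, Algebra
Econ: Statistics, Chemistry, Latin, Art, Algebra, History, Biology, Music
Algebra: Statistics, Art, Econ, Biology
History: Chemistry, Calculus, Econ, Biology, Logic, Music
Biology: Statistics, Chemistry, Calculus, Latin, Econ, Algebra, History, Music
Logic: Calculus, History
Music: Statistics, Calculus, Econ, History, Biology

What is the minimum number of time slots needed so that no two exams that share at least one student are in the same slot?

Statistics, Econ, Biology, Music are mutually in conflict, so at least 4 time slots are needed.
4 time slots suffice: time slot 1 → {Art, Biology, Logic}; time slot 2 → {Calculus, Econ}; time slot 3 → {Statistics, Latin, History}; time slot 4 → {Chemistry, Algebra, Music}. Each listed conflict is separated.

4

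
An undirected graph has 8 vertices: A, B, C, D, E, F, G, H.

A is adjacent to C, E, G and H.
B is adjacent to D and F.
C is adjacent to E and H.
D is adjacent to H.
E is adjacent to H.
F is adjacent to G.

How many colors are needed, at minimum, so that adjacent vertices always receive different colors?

A, C, E, H are mutually adjacent (a clique of size 4), so at least 4 colors are needed.
A valid assignment using 4 colors: A=2, B=1, C=4, D=2, E=3, F=2, G=1, H=1. No two adjacent vertices share a color.

4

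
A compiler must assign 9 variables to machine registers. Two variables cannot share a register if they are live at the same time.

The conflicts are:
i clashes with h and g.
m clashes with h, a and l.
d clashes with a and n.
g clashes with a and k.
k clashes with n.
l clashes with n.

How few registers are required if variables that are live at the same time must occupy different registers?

3

The cycle n-d-a-m-l-n has odd length 5, so it cannot be 2-colored; at least 3 registers are needed.
3 registers suffice: register 1 → {h, a, n}; register 2 → {m, d, g}; register 3 → {i, k, l}. Every pair that conflicts lands in different registers.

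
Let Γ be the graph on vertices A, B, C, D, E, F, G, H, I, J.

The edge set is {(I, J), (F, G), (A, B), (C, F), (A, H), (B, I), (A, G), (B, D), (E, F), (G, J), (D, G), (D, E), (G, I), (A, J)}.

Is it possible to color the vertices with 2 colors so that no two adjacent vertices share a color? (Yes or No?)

A, G, J are pairwise adjacent, so at least 3 colors are needed.
So 2 colors are not enough.

No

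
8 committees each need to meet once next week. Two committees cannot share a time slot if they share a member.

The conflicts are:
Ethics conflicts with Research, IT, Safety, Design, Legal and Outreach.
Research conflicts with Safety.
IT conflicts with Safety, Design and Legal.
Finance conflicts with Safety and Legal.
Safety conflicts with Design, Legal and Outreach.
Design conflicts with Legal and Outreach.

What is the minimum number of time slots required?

5

Ethics, IT, Safety, Design, Legal are mutually in conflict, so at least 5 time slots are needed.
5 time slots suffice: time slot 1 → {Safety}; time slot 2 → {Ethics, Finance}; time slot 3 → {Research, Design}; time slot 4 → {Legal, Outreach}; time slot 5 → {IT}. Each listed conflict is separated.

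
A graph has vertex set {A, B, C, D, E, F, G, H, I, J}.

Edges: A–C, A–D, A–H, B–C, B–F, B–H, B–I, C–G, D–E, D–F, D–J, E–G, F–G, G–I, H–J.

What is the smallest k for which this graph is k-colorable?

3

The cycle C-B-F-D-A-C has odd length 5, so it cannot be 2-colored; at least 3 colors are needed.
3 colors suffice: A=3, B=1, C=2, D=1, E=2, F=2, G=1, H=2, I=2, J=3. Each edge has distinct colors on its endpoints.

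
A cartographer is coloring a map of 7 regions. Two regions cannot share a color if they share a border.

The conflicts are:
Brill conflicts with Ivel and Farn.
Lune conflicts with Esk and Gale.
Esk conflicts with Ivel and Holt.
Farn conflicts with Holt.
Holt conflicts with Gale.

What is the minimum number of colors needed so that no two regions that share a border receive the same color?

The cycle Farn-Brill-Ivel-Esk-Holt-Farn has odd length 5, so it cannot be 2-colored; at least 3 colors are needed.
3 colors suffice: color 1 → {Brill, Esk, Gale}; color 2 → {Lune, Ivel, Holt}; color 3 → {Farn}. No two conflicting regions share a color.

3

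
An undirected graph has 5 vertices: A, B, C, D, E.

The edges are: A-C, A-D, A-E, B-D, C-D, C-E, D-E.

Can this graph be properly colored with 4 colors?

Yes

The chromatic number is 4. A, C, D, E are pairwise adjacent (a clique of size 4), so at least 4 colors are needed.
4 colors suffice: A=3, B=2, C=2, D=1, E=4.
That is already a proper 4-coloring.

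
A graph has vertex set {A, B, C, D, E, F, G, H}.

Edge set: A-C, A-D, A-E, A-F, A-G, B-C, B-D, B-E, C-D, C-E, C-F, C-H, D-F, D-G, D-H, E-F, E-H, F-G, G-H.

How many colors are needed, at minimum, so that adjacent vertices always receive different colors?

4

A, D, F, G are mutually adjacent (a clique of size 4), so at least 4 colors are needed.
One proper 4-coloring: A=3, B=3, C=1, D=2, E=2, F=4, G=1, H=3. Every edge joins two different colors.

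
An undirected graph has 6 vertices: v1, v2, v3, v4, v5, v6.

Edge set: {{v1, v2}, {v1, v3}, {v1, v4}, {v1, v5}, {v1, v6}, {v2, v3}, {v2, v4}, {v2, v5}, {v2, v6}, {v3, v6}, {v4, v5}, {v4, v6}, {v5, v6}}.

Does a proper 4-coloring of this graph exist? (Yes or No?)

No

v1, v2, v4, v5, v6 are mutually adjacent (a clique of size 5), so at least 5 colors are needed.
So 4 colors are not enough.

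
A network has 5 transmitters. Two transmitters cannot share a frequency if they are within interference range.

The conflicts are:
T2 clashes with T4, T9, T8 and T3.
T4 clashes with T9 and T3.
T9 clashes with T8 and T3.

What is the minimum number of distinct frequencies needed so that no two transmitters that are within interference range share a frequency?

4

T2, T4, T9, T3 are mutually in conflict, so at least 4 frequencies are needed.
4 frequencies suffice: T2=1, T4=4, T9=2, T8=3, T3=3. Every pair that conflicts lands in different frequencies.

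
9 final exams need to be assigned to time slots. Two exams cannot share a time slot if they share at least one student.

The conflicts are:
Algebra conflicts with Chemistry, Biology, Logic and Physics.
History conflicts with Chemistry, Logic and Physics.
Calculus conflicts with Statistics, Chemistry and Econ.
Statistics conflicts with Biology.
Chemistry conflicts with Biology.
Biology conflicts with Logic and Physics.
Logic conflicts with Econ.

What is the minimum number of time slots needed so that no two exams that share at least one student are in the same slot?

Algebra, Chemistry, Biology pairwise conflict, so at least 3 time slots are needed.
3 time slots suffice: time slot 1 → {History, Calculus, Biology}; time slot 2 → {Algebra, Statistics, Econ}; time slot 3 → {Chemistry, Logic, Physics}. Every pair that conflicts lands in different time slots.

3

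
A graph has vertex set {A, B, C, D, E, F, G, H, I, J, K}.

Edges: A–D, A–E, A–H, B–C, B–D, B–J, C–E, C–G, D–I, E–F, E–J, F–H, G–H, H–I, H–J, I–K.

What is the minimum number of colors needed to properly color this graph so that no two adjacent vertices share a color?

3

The cycle G-H-J-E-C-G has odd length 5, so it cannot be 2-colored; at least 3 colors are needed.
3 colors suffice: color 1 → {D, E, H, K}; color 2 → {A, C, F, I, J}; color 3 → {B, G}. Each edge has distinct colors on its endpoints.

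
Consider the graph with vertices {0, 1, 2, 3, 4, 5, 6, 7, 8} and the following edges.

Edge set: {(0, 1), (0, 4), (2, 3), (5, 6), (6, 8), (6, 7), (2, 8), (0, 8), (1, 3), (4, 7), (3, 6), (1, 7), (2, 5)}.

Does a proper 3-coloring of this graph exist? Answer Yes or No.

The chromatic number is 3. The cycle 6-7-4-0-8-6 has odd length 5, so it cannot be 2-colored; at least 3 colors are needed.
3 colors suffice: color red → {0, 2, 6}; color blue → {3, 5, 7, 8}; color green → {1, 4}.
That is already a proper 3-coloring.

Yes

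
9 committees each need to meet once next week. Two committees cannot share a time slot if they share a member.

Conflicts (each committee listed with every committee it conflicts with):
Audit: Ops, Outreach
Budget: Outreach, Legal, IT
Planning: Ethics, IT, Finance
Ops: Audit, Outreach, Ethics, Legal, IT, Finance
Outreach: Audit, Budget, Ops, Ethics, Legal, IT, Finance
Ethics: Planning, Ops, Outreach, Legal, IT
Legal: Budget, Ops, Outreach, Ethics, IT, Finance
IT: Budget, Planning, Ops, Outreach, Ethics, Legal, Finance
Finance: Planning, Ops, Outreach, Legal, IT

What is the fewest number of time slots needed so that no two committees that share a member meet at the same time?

5

Ops, Outreach, Ethics, Legal, IT all conflict with each other, so at least 5 time slots are needed.
5 time slots suffice: time slot 1 → {Planning, Outreach}; time slot 2 → {Audit, IT}; time slot 3 → {Budget, Ops}; time slot 4 → {Legal}; time slot 5 → {Ethics, Finance}. No two conflicting committees share a time slot.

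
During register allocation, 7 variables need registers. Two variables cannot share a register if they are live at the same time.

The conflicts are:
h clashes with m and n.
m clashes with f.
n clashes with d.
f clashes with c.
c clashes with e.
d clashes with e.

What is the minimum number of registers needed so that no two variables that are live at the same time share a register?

3

The cycle m-h-n-d-e-c-f-m has odd length 7, so it cannot be 2-colored; at least 3 registers are needed.
3 registers suffice: h=1, m=2, n=2, f=1, c=2, d=1, e=3. Every pair that conflicts lands in different registers.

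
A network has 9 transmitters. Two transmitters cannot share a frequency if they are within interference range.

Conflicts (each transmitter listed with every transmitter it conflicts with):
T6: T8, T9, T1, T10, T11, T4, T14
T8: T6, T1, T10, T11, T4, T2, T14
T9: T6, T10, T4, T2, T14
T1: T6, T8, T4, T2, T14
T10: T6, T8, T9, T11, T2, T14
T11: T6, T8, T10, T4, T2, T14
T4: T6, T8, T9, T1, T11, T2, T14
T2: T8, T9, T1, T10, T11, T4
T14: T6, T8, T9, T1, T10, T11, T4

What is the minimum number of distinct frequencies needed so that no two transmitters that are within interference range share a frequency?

5

T6, T8, T1, T4, T14 are mutually in conflict, so at least 5 frequencies are needed.
5 frequencies suffice: frequency 1 → {T6, T2}; frequency 2 → {T10, T4}; frequency 3 → {T14}; frequency 4 → {T8, T9}; frequency 5 → {T1, T11}. No two conflicting transmitters share a frequency.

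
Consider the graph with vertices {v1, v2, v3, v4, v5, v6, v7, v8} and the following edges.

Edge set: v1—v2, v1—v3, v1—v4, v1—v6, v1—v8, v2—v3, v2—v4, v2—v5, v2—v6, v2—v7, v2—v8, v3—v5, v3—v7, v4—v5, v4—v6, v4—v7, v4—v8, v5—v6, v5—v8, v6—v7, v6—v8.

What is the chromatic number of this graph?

5

v2, v4, v5, v6, v8 form a clique, so at least 5 colors are needed.
A valid assignment using 5 colors: v1=4, v2=1, v3=2, v4=2, v5=4, v6=3, v7=4, v8=5. No two adjacent vertices share a color.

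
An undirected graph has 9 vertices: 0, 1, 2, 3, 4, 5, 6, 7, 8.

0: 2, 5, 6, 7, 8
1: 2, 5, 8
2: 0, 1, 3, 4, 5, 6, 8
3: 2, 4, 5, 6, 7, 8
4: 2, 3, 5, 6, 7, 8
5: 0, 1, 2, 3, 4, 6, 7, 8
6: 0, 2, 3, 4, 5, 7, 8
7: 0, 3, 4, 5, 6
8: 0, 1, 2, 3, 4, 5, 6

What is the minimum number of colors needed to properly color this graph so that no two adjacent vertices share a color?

2, 3, 4, 5, 6, 8 are mutually adjacent (a clique of size 6), so at least 6 colors are needed.
6 colors suffice: 0=e, 1=c, 2=b, 3=f, 4=e, 5=a, 6=c, 7=b, 8=d. Each edge has distinct colors on its endpoints.

6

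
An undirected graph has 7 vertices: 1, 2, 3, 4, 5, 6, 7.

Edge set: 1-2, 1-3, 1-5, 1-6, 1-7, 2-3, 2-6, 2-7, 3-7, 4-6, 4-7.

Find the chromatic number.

1, 2, 3, 7 form a clique, so at least 4 colors are needed.
4 colors suffice: 1=a, 2=c, 3=d, 4=a, 5=b, 6=b, 7=b. Every edge joins two different colors.

4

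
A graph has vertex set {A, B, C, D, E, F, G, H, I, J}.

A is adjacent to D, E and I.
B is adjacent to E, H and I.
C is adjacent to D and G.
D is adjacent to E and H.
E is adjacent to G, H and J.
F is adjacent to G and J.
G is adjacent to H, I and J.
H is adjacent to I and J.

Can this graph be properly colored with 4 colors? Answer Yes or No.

The chromatic number is 4. E, G, H, J are pairwise adjacent (a clique of size 4), so at least 4 colors are needed.
One proper 4-coloring: A=1, B=3, C=1, D=3, E=2, F=1, G=3, H=1, I=2, J=4.
That is already a proper 4-coloring.

Yes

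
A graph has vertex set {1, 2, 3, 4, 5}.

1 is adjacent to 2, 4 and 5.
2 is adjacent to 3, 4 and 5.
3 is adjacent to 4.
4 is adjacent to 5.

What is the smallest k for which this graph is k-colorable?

1, 2, 4, 5 are mutually adjacent (a clique of size 4), so at least 4 colors are needed.
4 colors suffice: color a → {2}; color b → {4}; color c → {1, 3}; color d → {5}. Each edge has distinct colors on its endpoints.

4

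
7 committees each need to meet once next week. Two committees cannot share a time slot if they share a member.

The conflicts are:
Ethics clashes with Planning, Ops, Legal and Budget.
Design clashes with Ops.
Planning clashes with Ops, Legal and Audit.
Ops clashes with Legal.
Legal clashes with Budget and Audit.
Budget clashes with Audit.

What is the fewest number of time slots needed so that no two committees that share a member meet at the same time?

Ethics, Planning, Ops, Legal pairwise conflict, so at least 4 time slots are needed.
4 time slots suffice: time slot 1 → {Design, Legal}; time slot 2 → {Ops, Audit}; time slot 3 → {Planning, Budget}; time slot 4 → {Ethics}. No two conflicting committees share a time slot.

4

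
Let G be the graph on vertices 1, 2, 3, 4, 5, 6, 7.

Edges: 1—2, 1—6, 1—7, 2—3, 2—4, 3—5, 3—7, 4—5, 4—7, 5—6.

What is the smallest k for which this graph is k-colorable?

The cycle 7-4-5-6-1-7 has odd length 5, so it cannot be 2-colored; at least 3 colors are needed.
A valid assignment using 3 colors: 1=blue, 2=red, 3=blue, 4=blue, 5=red, 6=green, 7=red. Every edge joins two different colors.

3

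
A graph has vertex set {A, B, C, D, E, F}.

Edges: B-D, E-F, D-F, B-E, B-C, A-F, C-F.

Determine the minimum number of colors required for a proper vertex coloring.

2

B and C are adjacent, so at least 2 colors are needed.
2 colors suffice: color 1 → {B, F}; color 2 → {A, C, D, E}. No two adjacent vertices share a color.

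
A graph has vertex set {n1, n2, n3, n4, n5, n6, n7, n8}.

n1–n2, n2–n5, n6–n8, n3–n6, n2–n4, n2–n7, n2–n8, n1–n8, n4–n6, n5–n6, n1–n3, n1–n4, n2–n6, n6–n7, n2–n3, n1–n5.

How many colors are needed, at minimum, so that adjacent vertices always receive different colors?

n2, n3, n6 are pairwise adjacent, so at least 3 colors are needed.
3 colors suffice: color 1 → {n2}; color 2 → {n1, n6}; color 3 → {n3, n4, n5, n7, n8}. Every edge joins two different colors.

3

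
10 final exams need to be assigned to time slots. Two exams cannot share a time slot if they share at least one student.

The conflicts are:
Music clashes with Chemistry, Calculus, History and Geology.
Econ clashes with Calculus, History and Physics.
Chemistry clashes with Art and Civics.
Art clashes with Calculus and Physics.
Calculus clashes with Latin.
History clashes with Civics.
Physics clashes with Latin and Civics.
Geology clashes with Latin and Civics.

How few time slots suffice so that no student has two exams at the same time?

2

Geology and Latin conflict, so at least 2 time slots are needed.
2 time slots suffice: time slot 1 → {Chemistry, Calculus, History, Physics, Geology}; time slot 2 → {Music, Econ, Art, Latin, Civics}. Each listed conflict is separated.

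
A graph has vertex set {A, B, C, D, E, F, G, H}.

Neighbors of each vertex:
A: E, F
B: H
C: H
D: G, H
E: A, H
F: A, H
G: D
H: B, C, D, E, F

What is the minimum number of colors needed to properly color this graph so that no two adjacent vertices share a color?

2

A and E are adjacent, so at least 2 colors are needed.
2 colors suffice: A=1, B=2, C=2, D=2, E=2, F=2, G=1, H=1. Each edge has distinct colors on its endpoints.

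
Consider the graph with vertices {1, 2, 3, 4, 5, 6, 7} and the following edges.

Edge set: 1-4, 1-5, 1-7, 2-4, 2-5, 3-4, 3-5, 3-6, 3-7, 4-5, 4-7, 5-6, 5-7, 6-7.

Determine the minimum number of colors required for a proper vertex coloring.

1, 4, 5, 7 form a clique, so at least 4 colors are needed.
One proper 4-coloring: 1=d, 2=b, 3=d, 4=c, 5=a, 6=c, 7=b. Every edge joins two different colors.

4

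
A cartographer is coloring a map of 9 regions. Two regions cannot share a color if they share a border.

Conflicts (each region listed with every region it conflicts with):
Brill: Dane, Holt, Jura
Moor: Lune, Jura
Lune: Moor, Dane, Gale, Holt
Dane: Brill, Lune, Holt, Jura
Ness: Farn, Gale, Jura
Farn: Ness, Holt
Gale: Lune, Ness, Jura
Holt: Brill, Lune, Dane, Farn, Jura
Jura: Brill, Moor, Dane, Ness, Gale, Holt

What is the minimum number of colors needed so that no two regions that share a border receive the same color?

4

Brill, Dane, Holt, Jura pairwise conflict, so at least 4 colors are needed.
One proper 4-coloring: Brill=4, Moor=2, Lune=1, Dane=3, Ness=3, Farn=1, Gale=2, Holt=2, Jura=1. Every pair that conflicts lands in different colors.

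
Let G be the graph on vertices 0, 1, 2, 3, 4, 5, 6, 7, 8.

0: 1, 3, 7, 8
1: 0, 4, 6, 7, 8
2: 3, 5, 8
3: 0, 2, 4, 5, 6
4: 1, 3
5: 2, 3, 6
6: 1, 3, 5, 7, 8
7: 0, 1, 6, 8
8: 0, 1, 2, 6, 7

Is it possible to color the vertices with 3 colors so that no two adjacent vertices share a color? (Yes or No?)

1, 6, 7, 8 are pairwise adjacent (a clique of size 4), so at least 4 colors are needed.
So 3 colors are not enough.

No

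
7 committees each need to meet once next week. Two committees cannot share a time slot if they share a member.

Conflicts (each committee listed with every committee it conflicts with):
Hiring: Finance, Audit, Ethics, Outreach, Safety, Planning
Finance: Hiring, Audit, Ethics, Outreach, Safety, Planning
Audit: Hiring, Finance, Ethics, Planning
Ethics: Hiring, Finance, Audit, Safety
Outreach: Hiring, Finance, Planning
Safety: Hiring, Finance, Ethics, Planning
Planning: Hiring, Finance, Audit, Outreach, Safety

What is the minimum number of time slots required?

4

Hiring, Finance, Outreach, Planning pairwise conflict, so at least 4 time slots are needed.
A valid assignment using 4 time slots: Hiring=1, Finance=2, Audit=4, Ethics=3, Outreach=4, Safety=4, Planning=3. No two conflicting committees share a time slot.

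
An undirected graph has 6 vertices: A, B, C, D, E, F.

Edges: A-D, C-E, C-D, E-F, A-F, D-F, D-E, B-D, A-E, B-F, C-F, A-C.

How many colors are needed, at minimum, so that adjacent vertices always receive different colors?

A, C, D, E, F are pairwise adjacent (a clique of size 5), so at least 5 colors are needed.
5 colors suffice: color red → {D}; color blue → {F}; color green → {B, E}; color yellow → {C}; color purple → {A}. Each edge has distinct colors on its endpoints.

5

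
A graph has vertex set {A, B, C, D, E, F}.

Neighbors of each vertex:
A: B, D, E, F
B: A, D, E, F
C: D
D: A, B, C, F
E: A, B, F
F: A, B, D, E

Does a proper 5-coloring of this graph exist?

The chromatic number is 4. A, B, E, F are pairwise adjacent (a clique of size 4), so at least 4 colors are needed.
4 colors suffice: color 1 → {A, C}; color 2 → {F}; color 3 → {B}; color 4 → {D, E}.
Since 5 ≥ 4, a proper 5-coloring certainly exists.

Yes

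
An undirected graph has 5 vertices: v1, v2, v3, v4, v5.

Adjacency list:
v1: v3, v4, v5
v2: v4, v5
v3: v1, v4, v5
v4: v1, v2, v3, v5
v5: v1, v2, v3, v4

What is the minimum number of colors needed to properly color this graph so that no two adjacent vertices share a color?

v1, v3, v4, v5 are mutually adjacent (a clique of size 4), so at least 4 colors are needed.
A valid assignment using 4 colors: v1=green, v2=green, v3=yellow, v4=blue, v5=red. Each edge has distinct colors on its endpoints.

4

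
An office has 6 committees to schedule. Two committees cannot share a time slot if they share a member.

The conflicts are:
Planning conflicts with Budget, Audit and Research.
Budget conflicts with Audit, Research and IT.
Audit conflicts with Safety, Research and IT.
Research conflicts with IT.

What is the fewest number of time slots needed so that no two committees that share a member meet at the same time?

Budget, Audit, Research, IT pairwise conflict, so at least 4 time slots are needed.
4 time slots suffice: time slot 1 → {Audit}; time slot 2 → {Budget, Safety}; time slot 3 → {Research}; time slot 4 → {Planning, IT}. Every pair that conflicts lands in different time slots.

4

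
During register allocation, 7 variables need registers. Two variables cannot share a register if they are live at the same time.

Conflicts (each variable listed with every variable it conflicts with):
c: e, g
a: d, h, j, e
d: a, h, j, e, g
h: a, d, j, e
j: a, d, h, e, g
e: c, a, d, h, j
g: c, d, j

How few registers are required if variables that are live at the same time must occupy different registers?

5

a, d, h, j, e all conflict with each other, so at least 5 registers are needed.
A valid assignment using 5 registers: c=1, a=5, d=3, h=4, j=1, e=2, g=2. Each listed conflict is separated.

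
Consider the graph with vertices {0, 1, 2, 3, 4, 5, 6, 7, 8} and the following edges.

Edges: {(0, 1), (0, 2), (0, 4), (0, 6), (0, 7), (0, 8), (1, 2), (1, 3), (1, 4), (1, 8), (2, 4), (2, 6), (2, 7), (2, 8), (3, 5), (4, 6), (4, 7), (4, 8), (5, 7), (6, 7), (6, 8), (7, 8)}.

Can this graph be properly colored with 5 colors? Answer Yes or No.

0, 2, 4, 6, 7, 8 are mutually adjacent (a clique of size 6), so at least 6 colors are needed.
So 5 colors are not enough.

No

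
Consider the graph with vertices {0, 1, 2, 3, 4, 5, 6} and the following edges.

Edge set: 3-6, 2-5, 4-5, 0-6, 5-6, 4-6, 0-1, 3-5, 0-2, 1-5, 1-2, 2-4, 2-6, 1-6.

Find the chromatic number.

0, 1, 2, 6 form a clique, so at least 4 colors are needed.
4 colors suffice: color red → {6}; color blue → {2, 3}; color green → {0, 5}; color yellow → {1, 4}. No two adjacent vertices share a color.

4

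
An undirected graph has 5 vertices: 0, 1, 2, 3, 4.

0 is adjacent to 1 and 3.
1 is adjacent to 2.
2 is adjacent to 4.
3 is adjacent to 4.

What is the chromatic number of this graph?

3

The cycle 4-3-0-1-2-4 has odd length 5, so it cannot be 2-colored; at least 3 colors are needed.
3 colors suffice: color a → {0, 2}; color b → {1, 3}; color c → {4}. Every edge joins two different colors.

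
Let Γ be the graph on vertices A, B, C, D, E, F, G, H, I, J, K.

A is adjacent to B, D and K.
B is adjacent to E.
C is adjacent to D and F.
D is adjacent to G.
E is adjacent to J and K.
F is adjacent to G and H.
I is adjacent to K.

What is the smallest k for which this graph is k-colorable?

F and G are adjacent, so at least 2 colors are needed.
2 colors suffice: color 1 → {B, D, F, J, K}; color 2 → {A, C, E, G, H, I}. Every edge joins two different colors.

2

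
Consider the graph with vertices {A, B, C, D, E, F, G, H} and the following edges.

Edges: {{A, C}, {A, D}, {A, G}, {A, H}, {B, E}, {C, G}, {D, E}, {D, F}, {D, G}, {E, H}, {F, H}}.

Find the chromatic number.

3

A, D, G form a triangle, so at least 3 colors are needed.
A valid assignment using 3 colors: A=2, B=1, C=1, D=1, E=2, F=2, G=3, H=1. Every edge joins two different colors.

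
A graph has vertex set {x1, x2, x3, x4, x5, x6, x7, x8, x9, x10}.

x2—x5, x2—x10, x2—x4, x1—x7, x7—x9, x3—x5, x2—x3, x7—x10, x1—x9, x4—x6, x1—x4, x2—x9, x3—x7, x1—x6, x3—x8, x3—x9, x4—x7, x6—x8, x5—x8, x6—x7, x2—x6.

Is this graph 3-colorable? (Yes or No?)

No

x1, x4, x6, x7 are mutually adjacent (a clique of size 4), so at least 4 colors are needed.
So 3 colors are not enough.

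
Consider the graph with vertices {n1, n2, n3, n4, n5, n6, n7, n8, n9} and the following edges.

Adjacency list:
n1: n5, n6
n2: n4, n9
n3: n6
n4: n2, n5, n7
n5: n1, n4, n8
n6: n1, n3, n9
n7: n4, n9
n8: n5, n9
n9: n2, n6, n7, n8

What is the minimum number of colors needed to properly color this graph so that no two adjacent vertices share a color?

3

The cycle n1-n6-n9-n8-n5-n1 has odd length 5, so it cannot be 2-colored; at least 3 colors are needed.
3 colors suffice: color 1 → {n1, n3, n4, n9}; color 2 → {n2, n5, n6, n7}; color 3 → {n8}. Each edge has distinct colors on its endpoints.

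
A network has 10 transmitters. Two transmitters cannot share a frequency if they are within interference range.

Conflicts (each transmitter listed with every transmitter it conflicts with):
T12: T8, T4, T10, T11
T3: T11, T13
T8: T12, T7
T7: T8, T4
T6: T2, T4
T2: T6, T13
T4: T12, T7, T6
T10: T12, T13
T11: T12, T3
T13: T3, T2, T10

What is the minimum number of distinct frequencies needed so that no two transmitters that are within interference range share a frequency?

3

The cycle T3-T13-T10-T12-T11-T3 has odd length 5, so it cannot be 2-colored; at least 3 frequencies are needed.
3 frequencies suffice: T12=1, T3=2, T8=2, T7=1, T6=1, T2=2, T4=2, T10=2, T11=3, T13=1. Each listed conflict is separated.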